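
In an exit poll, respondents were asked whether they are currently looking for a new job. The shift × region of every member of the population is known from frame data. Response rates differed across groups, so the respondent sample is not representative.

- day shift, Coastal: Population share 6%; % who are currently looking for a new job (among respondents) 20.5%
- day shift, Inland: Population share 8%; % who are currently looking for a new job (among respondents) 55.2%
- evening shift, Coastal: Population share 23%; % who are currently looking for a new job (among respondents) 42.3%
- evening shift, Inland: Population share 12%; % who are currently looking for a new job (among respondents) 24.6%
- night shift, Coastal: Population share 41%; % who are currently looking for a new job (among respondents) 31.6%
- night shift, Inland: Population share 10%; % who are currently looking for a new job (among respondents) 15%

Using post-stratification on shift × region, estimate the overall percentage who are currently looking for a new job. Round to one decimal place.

Reweight to the known shift × region distribution:
  day shift, Coastal: 0.06 × 20.5 = 1.23
  day shift, Inland: 0.08 × 55.2 = 4.416
  evening shift, Coastal: 0.23 × 42.3 = 9.729
  evening shift, Inland: 0.12 × 24.6 = 2.952
  night shift, Coastal: 0.41 × 31.6 = 12.956
  night shift, Inland: 0.1 × 15 = 1.5
Post-stratified estimate = 32.783 → 32.8%.

32.8%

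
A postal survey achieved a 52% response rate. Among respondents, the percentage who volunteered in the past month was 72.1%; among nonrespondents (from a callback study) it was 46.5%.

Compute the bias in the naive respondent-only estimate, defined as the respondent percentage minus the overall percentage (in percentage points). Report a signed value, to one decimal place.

Nonresponse fraction = 1 − 0.52 = 0.48.
Bias = (nonresponse fraction) × (respondent percentage − nonrespondent percentage)
     = 0.48 × (72.1 − 46.5) = 0.48 × 25.6 = 12.288.

+12.3 percentage points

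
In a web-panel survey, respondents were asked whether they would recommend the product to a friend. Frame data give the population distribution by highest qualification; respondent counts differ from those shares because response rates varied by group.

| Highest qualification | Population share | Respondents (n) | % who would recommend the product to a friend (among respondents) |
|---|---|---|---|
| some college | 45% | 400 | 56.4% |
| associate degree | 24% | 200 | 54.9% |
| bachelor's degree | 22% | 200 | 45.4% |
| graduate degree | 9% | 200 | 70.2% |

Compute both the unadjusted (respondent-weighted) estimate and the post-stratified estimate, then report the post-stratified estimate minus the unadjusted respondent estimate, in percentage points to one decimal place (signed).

Without adjustment, the pooled respondent share is:
  (400/1000)×56.4 + (200/1000)×54.9 + (200/1000)×45.4 + (200/1000)×70.2 = 56.66%
Post-stratified estimate weights by population shares:
  0.45×56.4 + 0.24×54.9 + 0.22×45.4 + 0.09×70.2 = 54.862%
Difference = 54.862 − 56.66 = -1.798 pp.

-1.8 percentage points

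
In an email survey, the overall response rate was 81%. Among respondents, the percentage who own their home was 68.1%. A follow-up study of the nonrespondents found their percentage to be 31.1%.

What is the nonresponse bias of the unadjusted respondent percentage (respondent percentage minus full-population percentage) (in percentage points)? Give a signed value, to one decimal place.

+7.0 percentage points

Nonresponse fraction = 1 − 0.81 = 0.19.
Bias = (nonresponse fraction) × (respondent percentage − nonrespondent percentage)
     = 0.19 × (68.1 − 31.1) = 0.19 × 37 = 7.03.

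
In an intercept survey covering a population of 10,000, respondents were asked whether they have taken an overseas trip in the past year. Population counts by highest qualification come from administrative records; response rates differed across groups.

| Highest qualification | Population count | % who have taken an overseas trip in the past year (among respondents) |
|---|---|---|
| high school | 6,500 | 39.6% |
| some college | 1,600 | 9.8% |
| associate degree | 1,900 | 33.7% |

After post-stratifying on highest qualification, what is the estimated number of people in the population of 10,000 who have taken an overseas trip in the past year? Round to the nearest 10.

3,370

Estimated count per cell = population count × respondent percentage:
  high school: 6,500 × 39.6% = 2574
  some college: 1,600 × 9.8% = 156.8
  associate degree: 1,900 × 33.7% = 640.3
Estimated total = 3371.1 → 3,370.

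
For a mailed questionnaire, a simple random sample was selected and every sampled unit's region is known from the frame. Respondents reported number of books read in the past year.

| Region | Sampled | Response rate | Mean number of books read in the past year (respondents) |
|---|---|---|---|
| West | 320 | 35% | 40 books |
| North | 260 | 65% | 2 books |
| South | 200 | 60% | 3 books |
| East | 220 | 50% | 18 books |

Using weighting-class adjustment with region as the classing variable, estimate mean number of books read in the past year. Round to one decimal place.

With weight = n_sampled/n_responded per class, the weighted class total is n_sampled:
  West: 320 × 40 = 12,800
  North: 260 × 2 = 520
  South: 200 × 3 = 600
  East: 220 × 18 = 3960
Adjusted estimate = 17,880 / 1,000 = 17.88 → 17.9.

17.9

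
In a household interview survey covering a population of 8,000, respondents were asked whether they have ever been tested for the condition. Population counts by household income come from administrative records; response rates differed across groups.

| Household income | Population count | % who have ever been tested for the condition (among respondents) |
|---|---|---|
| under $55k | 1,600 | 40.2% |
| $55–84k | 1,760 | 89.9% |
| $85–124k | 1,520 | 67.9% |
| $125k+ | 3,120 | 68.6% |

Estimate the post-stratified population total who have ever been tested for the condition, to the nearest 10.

Apply each group's respondent rate to its population count:
  under $55k: 1,600 × 40.2% = 643.2
  $55–84k: 1,760 × 89.9% = 1582.24
  $85–124k: 1,520 × 67.9% = 1032.08
  $125k+: 3,120 × 68.6% = 2140.32
Estimated total = 5397.84 → 5,400.

5,400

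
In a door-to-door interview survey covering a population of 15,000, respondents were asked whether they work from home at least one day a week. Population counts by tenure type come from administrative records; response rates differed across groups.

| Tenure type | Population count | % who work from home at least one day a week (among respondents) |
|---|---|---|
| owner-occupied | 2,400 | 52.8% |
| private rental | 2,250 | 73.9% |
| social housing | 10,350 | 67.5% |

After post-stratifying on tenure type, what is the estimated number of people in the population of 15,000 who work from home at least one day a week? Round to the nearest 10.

9,920

Each cell contributes its population count × the respondent rate:
  owner-occupied: 2,400 × 52.8% = 1267.2
  private rental: 2,250 × 73.9% = 1662.75
  social housing: 10,350 × 67.5% = 6986.25
Estimated total = 9916.2 → 9,920.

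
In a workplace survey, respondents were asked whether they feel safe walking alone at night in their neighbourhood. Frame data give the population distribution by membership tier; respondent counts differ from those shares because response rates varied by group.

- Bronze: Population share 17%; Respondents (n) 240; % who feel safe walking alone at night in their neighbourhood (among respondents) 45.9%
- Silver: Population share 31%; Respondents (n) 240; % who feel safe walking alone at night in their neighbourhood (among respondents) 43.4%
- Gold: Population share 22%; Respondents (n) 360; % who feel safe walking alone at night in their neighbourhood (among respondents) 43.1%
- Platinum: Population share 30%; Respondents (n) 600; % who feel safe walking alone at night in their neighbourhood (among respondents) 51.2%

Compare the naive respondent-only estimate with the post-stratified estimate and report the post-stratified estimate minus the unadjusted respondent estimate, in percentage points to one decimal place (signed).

-0.9 percentage points

Naive respondent-only estimate (weights = respondent counts):
  (240/1440)×45.9 + (240/1440)×43.4 + (360/1440)×43.1 + (600/1440)×51.2 = 46.9917%
Post-stratifying to population shares instead:
  0.17×45.9 + 0.31×43.4 + 0.22×43.1 + 0.3×51.2 = 46.099%
Difference = 46.099 − 46.9917 = -0.8927 pp.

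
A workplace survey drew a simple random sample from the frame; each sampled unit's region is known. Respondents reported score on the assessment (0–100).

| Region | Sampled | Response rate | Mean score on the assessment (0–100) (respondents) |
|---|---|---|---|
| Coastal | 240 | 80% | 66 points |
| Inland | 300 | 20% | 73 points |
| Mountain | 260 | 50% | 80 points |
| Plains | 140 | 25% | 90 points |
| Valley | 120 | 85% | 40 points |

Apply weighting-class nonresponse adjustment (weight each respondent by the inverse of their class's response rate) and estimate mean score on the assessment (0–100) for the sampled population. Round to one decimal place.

Weighting each respondent by the inverse class response rate inflates each class back to its sampled size, so the class weight is n_sampled:
  Coastal: 240 × 66 = 15,840
  Inland: 300 × 73 = 21,900
  Mountain: 260 × 80 = 20,800
  Plains: 140 × 90 = 12,600
  Valley: 120 × 40 = 4800
Adjusted estimate = 75,940 / 1,060 = 71.6415 → 71.6.

71.6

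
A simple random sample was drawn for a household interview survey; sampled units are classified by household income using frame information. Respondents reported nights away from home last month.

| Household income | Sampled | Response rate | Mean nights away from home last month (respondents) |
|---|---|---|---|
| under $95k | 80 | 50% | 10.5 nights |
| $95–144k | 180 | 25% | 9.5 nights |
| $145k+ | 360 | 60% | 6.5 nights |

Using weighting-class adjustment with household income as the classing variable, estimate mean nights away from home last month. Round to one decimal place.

Weighting each respondent by the inverse class response rate inflates each class back to its sampled size, so the class weight is n_sampled:
  under $95k: 80 × 10.5 = 840
  $95–144k: 180 × 9.5 = 1710
  $145k+: 360 × 6.5 = 2340
Adjusted estimate = 4890 / 620 = 7.8871 → 7.9.

7.9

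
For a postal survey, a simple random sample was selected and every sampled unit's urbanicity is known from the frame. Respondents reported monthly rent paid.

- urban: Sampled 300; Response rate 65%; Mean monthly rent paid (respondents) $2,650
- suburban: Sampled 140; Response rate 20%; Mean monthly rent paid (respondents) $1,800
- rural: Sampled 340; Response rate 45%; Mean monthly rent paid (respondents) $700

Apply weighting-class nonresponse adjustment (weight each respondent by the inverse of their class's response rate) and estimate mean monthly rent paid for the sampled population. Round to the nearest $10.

$1,650

Weighting each respondent by the inverse class response rate inflates each class back to its sampled size, so the class weight is n_sampled:
  urban: 300 × 2650 = 795,000
  suburban: 140 × 1800 = 252,000
  rural: 340 × 700 = 238,000
Adjusted estimate = 1,285,000 / 780 = 1647.44 → $1,650.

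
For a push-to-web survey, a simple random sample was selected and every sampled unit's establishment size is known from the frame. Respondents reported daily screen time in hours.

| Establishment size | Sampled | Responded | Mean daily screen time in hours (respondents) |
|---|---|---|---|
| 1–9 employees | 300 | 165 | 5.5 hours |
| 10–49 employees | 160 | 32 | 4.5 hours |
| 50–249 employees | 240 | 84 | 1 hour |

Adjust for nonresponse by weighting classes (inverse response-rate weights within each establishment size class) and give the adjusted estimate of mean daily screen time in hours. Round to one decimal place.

3.7

Class response rates: 1–9 employees 165/300 = 55%, 10–49 employees 32/160 = 20%, 50–249 employees 84/240 = 35%.
Each respondent's weight = sampled/responded in their class; summing within a class gives n_sampled, so:
  1–9 employees: 300 × 5.5 = 1650
  10–49 employees: 160 × 4.5 = 720
  50–249 employees: 240 × 1 = 240
Adjusted estimate = 2610 / 700 = 3.72857 → 3.7.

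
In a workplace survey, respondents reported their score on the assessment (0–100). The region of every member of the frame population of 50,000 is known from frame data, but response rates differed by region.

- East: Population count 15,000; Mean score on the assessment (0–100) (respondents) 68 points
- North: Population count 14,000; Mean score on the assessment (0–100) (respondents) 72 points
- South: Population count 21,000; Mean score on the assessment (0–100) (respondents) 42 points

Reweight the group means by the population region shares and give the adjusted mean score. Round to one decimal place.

58.2

Post-stratification weights by population share, not respondent share:
  East: (15,000/50,000) × 68 = 20.4
  North: (14,000/50,000) × 72 = 20.16
  South: (21,000/50,000) × 42 = 17.64
Post-stratified estimate = 58.2 → 58.2.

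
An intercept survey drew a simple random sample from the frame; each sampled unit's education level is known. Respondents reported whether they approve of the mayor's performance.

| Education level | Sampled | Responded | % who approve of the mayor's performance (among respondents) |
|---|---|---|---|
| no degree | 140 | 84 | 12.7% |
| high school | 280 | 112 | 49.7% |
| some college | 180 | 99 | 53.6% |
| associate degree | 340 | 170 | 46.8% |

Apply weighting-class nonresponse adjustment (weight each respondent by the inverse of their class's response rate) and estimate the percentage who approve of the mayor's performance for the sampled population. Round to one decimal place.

43.9%

Response rates by class: no degree 84/140 = 60%, high school 112/280 = 40%, some college 99/180 = 55%, associate degree 170/340 = 50%.
Inverse-response-rate weighting restores each class to its sampled count, so class totals weight by n_sampled:
  no degree: 140 × 12.7 = 1778
  high school: 280 × 49.7 = 13,916
  some college: 180 × 53.6 = 9648
  associate degree: 340 × 46.8 = 15912
Adjusted estimate = 41,254 / 940 = 43.8872 → 43.9%.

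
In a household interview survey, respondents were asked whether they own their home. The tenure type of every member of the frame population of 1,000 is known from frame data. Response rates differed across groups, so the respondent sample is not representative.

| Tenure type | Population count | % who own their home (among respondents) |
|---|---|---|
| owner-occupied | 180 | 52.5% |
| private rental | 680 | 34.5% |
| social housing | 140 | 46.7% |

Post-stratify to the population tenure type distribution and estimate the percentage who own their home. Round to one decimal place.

39.4%

Reweight to the known tenure type distribution:
  owner-occupied: (180/1,000) × 52.5 = 9.45
  private rental: (680/1,000) × 34.5 = 23.46
  social housing: (140/1,000) × 46.7 = 6.538
Post-stratified estimate = 39.448 → 39.4%.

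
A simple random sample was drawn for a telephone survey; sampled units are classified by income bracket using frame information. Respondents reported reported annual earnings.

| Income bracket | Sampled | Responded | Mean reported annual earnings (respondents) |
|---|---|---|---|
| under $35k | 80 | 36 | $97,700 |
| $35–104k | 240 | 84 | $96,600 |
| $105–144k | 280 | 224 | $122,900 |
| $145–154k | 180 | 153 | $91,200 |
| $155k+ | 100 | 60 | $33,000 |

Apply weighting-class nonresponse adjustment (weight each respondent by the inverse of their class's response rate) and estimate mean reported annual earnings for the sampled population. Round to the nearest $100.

$96,700

Response rates by class: under $35k 36/80 = 45%, $35–104k 84/240 = 35%, $105–144k 224/280 = 80%, $145–154k 153/180 = 85%, $155k+ 60/100 = 60%.
Each respondent's weight = sampled/responded in their class; summing within a class gives n_sampled, so:
  under $35k: 80 × 97,700 = 7,816,000
  $35–104k: 240 × 96,600 = 23,184,000
  $105–144k: 280 × 122,900 = 34,412,000
  $145–154k: 180 × 91,200 = 16,416,000
  $155k+: 100 × 33,000 = 3,300,000
Adjusted estimate = 85,128,000 / 880 = 96736.4 → $96,700.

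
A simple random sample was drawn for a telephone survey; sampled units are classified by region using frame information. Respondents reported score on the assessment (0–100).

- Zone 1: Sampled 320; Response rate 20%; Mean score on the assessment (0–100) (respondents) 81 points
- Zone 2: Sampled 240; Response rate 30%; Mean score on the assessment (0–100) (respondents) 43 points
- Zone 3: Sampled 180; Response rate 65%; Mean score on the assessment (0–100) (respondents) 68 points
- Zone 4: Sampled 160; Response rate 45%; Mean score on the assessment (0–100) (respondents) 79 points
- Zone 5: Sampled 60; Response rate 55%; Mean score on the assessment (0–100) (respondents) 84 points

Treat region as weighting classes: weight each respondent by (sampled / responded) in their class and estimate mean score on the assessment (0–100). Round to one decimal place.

Weighting each respondent by the inverse class response rate inflates each class back to its sampled size, so the class weight is n_sampled:
  Zone 1: 320 × 81 = 25,920
  Zone 2: 240 × 43 = 10,320
  Zone 3: 180 × 68 = 12,240
  Zone 4: 160 × 79 = 12,640
  Zone 5: 60 × 84 = 5040
Adjusted estimate = 66,160 / 960 = 68.9167 → 68.9.

68.9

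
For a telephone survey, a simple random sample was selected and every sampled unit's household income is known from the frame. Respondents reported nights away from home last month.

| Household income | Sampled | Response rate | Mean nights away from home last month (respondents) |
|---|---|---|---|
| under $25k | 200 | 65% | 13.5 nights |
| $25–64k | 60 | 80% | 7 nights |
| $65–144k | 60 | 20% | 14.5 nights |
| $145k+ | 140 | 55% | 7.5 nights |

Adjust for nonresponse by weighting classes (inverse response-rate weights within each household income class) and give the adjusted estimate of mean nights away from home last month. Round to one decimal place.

11.0

Inverse-response-rate weighting restores each class to its sampled count, so class totals weight by n_sampled:
  under $25k: 200 × 13.5 = 2700
  $25–64k: 60 × 7 = 420
  $65–144k: 60 × 14.5 = 870
  $145k+: 140 × 7.5 = 1050
Adjusted estimate = 5040 / 460 = 10.9565 → 11.0.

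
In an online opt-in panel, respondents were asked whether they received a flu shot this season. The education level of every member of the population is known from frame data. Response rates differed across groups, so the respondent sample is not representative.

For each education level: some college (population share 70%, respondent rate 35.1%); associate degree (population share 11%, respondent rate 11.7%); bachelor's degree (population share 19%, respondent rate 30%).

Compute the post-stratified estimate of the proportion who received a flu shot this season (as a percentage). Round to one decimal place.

Weight each group's respondent value by its population share:
  some college: 0.7 × 35.1 = 24.57
  associate degree: 0.11 × 11.7 = 1.287
  bachelor's degree: 0.19 × 30 = 5.7
Post-stratified estimate = 31.557 → 31.6%.

31.6%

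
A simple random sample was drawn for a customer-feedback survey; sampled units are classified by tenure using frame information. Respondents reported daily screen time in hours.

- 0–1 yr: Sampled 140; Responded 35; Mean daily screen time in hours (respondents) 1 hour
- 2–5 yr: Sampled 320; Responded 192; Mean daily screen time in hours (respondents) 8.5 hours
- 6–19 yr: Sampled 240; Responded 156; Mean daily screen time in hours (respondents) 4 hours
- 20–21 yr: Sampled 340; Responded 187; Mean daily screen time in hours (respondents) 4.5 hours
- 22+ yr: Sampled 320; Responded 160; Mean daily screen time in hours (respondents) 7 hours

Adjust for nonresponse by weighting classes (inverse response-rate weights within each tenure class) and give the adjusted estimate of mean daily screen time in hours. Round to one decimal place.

5.6

Response rates by class: 0–1 yr 35/140 = 25%, 2–5 yr 192/320 = 60%, 6–19 yr 156/240 = 65%, 20–21 yr 187/340 = 55%, 22+ yr 160/320 = 50%.
With weight = n_sampled/n_responded per class, the weighted class total is n_sampled:
  0–1 yr: 140 × 1 = 140
  2–5 yr: 320 × 8.5 = 2720
  6–19 yr: 240 × 4 = 960
  20–21 yr: 340 × 4.5 = 1530
  22+ yr: 320 × 7 = 2240
Adjusted estimate = 7590 / 1,360 = 5.58088 → 5.6.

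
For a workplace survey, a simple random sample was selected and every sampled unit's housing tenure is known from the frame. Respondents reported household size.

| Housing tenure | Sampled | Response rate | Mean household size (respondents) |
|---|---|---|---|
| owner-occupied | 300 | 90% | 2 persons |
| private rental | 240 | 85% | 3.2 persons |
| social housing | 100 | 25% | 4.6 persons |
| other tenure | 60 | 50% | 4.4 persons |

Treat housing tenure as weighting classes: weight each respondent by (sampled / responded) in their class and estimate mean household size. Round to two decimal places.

Each respondent's weight = sampled/responded in their class; summing within a class gives n_sampled, so:
  owner-occupied: 300 × 2 = 600
  private rental: 240 × 3.2 = 768
  social housing: 100 × 4.6 = 460
  other tenure: 60 × 4.4 = 264
Adjusted estimate = 2092 / 700 = 2.98857 → 2.99.

2.99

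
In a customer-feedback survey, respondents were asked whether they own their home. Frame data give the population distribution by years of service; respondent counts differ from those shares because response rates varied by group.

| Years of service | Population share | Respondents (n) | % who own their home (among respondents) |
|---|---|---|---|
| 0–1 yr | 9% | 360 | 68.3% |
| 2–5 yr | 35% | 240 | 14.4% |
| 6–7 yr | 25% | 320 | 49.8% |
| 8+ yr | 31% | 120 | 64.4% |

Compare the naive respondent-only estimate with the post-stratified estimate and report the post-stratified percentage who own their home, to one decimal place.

Without adjustment, the pooled respondent share is:
  (360/1040)×68.3 + (240/1040)×14.4 + (320/1040)×49.8 + (120/1040)×64.4 = 49.7192%
Post-stratified estimate weights by population shares:
  0.09×68.3 + 0.35×14.4 + 0.25×49.8 + 0.31×64.4 = 43.601%

43.6%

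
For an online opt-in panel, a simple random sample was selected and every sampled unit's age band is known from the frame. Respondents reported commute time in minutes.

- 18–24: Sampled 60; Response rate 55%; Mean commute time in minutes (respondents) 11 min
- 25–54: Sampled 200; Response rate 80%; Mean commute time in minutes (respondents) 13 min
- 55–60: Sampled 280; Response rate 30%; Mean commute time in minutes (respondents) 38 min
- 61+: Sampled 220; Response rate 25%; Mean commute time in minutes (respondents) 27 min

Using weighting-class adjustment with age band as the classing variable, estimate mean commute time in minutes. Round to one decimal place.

26.1

Inverse-response-rate weighting restores each class to its sampled count, so class totals weight by n_sampled:
  18–24: 60 × 11 = 660
  25–54: 200 × 13 = 2600
  55–60: 280 × 38 = 10,640
  61+: 220 × 27 = 5940
Adjusted estimate = 19,840 / 760 = 26.1053 → 26.1.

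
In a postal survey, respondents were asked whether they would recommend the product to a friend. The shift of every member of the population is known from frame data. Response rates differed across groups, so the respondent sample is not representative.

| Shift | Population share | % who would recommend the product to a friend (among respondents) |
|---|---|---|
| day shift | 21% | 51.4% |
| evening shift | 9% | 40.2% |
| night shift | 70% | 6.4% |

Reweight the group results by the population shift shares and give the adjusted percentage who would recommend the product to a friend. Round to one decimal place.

Reweight to the known shift distribution:
  day shift: 0.21 × 51.4 = 10.794
  evening shift: 0.09 × 40.2 = 3.618
  night shift: 0.7 × 6.4 = 4.48
Post-stratified estimate = 18.892 → 18.9%.

18.9%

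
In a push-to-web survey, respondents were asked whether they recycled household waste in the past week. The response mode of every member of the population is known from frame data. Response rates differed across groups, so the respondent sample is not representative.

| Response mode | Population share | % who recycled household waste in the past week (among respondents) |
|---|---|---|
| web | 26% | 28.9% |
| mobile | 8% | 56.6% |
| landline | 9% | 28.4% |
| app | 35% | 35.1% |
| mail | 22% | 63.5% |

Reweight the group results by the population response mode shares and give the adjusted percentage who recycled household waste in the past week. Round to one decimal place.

40.9%

Weight each group's respondent value by its population share:
  web: 0.26 × 28.9 = 7.514
  mobile: 0.08 × 56.6 = 4.528
  landline: 0.09 × 28.4 = 2.556
  app: 0.35 × 35.1 = 12.285
  mail: 0.22 × 63.5 = 13.97
Post-stratified estimate = 40.853 → 40.9%.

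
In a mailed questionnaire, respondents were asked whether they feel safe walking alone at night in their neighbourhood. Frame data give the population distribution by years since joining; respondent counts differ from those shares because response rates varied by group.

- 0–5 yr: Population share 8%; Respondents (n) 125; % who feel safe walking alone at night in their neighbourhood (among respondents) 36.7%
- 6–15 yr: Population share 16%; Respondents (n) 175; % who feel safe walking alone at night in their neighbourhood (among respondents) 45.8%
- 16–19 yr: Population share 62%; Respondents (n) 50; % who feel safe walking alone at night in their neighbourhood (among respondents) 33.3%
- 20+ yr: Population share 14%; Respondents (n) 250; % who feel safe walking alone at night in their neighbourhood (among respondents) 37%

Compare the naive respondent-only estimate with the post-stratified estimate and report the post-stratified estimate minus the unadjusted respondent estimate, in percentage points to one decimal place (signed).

Naive respondent-only estimate (weights = respondent counts):
  (125/600)×36.7 + (175/600)×45.8 + (50/600)×33.3 + (250/600)×37 = 39.1958%
Reweighting by population years since joining shares:
  0.08×36.7 + 0.16×45.8 + 0.62×33.3 + 0.14×37 = 36.09%
Difference = 36.09 − 39.1958 = -3.1058 pp.

-3.1 percentage points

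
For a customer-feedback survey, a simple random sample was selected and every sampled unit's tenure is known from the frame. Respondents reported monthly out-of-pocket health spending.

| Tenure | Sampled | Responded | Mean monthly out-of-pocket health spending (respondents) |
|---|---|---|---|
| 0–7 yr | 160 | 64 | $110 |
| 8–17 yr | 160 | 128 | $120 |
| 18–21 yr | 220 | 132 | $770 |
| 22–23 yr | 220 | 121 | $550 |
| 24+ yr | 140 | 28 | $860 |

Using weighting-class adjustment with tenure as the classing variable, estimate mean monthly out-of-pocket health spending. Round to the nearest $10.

Class response rates: 0–7 yr 64/160 = 40%, 8–17 yr 128/160 = 80%, 18–21 yr 132/220 = 60%, 22–23 yr 121/220 = 55%, 24+ yr 28/140 = 20%.
Weighting each respondent by the inverse class response rate inflates each class back to its sampled size, so the class weight is n_sampled:
  0–7 yr: 160 × 110 = 17,600
  8–17 yr: 160 × 120 = 19,200
  18–21 yr: 220 × 770 = 169,400
  22–23 yr: 220 × 550 = 121,000
  24+ yr: 140 × 860 = 120,400
Adjusted estimate = 447,600 / 900 = 497.333 → $500.

$500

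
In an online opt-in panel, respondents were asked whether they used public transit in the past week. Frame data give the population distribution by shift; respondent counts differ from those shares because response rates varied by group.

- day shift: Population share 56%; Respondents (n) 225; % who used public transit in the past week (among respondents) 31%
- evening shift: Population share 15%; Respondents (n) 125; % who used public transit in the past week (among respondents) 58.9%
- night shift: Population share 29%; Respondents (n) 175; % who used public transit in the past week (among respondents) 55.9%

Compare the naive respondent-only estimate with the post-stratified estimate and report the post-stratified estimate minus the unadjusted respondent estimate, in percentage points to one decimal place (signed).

Naive respondent-only estimate (weights = respondent counts):
  (225/525)×31 + (125/525)×58.9 + (175/525)×55.9 = 45.9429%
Post-stratifying to population shares instead:
  0.56×31 + 0.15×58.9 + 0.29×55.9 = 42.406%
Difference = 42.406 − 45.9429 = -3.5369 pp.

-3.5 percentage points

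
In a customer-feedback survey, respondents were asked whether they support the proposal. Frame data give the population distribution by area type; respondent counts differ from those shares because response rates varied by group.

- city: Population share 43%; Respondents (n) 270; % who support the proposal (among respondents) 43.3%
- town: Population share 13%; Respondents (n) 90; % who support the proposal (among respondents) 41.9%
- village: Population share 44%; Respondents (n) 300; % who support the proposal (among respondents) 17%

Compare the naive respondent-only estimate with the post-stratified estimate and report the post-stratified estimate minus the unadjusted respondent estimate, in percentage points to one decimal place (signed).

+0.4 percentage points

Without adjustment, the pooled respondent share is:
  (270/660)×43.3 + (90/660)×41.9 + (300/660)×17 = 31.1545%
Reweighting by population area type shares:
  0.43×43.3 + 0.13×41.9 + 0.44×17 = 31.546%
Difference = 31.546 − 31.1545 = 0.3915 pp.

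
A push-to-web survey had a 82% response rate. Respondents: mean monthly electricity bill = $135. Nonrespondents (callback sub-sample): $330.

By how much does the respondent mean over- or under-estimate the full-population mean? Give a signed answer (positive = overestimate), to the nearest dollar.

-$35

Nonresponse fraction = 1 − 0.82 = 0.18.
Bias = (nonresponse fraction) × (respondent mean − nonrespondent mean)
     = 0.18 × (135 − 330) = 0.18 × -195 = -35.1.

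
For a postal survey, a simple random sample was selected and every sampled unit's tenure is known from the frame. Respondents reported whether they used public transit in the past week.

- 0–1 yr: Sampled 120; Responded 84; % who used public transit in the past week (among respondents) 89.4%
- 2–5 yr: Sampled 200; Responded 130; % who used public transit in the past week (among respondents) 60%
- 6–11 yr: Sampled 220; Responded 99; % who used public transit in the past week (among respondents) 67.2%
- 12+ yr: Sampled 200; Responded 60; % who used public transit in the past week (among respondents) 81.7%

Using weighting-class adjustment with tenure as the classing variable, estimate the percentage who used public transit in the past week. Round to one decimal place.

72.8%

Class response rates: 0–1 yr 84/120 = 70%, 2–5 yr 130/200 = 65%, 6–11 yr 99/220 = 45%, 12+ yr 60/200 = 30%.
With weight = n_sampled/n_responded per class, the weighted class total is n_sampled:
  0–1 yr: 120 × 89.4 = 10,728
  2–5 yr: 200 × 60 = 12,000
  6–11 yr: 220 × 67.2 = 14,784
  12+ yr: 200 × 81.7 = 16,340
Adjusted estimate = 53,852 / 740 = 72.773 → 72.8%.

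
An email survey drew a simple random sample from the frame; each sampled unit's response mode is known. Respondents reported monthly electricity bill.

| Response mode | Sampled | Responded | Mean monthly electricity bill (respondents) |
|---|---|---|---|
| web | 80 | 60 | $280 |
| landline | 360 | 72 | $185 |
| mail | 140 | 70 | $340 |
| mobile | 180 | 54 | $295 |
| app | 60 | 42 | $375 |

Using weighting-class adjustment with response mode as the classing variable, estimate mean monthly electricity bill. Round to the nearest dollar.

$259

Class response rates: web 60/80 = 75%, landline 72/360 = 20%, mail 70/140 = 50%, mobile 54/180 = 30%, app 42/60 = 70%.
Each respondent's weight = sampled/responded in their class; summing within a class gives n_sampled, so:
  web: 80 × 280 = 22,400
  landline: 360 × 185 = 66,600
  mail: 140 × 340 = 47,600
  mobile: 180 × 295 = 53,100
  app: 60 × 375 = 22,500
Adjusted estimate = 212,200 / 820 = 258.78 → $259.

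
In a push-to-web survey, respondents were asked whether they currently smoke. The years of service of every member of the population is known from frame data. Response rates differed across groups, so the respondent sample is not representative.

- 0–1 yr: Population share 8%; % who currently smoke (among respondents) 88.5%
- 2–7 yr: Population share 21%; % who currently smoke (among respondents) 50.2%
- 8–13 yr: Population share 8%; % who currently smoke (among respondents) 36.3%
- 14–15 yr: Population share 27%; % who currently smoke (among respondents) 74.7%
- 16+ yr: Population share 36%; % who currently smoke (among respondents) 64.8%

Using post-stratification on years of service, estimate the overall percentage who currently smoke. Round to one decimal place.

Post-stratification weights by population share, not respondent share:
  0–1 yr: 0.08 × 88.5 = 7.08
  2–7 yr: 0.21 × 50.2 = 10.542
  8–13 yr: 0.08 × 36.3 = 2.904
  14–15 yr: 0.27 × 74.7 = 20.169
  16+ yr: 0.36 × 64.8 = 23.328
Post-stratified estimate = 64.023 → 64.0%.

64.0%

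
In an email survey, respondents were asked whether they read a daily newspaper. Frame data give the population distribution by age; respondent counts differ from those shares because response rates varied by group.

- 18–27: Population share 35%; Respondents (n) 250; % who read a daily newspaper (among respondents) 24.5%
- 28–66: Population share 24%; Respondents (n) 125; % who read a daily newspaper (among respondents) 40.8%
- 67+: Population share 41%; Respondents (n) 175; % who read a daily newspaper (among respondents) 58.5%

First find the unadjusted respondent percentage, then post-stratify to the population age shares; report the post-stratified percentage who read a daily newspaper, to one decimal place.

Without adjustment, the pooled respondent share is:
  (250/550)×24.5 + (125/550)×40.8 + (175/550)×58.5 = 39.0227%
Post-stratifying to population shares instead:
  0.35×24.5 + 0.24×40.8 + 0.41×58.5 = 42.352%

42.4%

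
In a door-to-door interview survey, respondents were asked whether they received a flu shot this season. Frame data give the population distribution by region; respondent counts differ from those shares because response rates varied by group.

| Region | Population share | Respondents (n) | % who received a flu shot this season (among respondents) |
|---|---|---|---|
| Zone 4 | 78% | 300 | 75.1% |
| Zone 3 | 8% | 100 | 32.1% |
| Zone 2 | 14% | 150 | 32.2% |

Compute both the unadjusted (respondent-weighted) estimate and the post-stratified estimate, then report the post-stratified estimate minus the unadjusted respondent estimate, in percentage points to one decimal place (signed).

+10.1 percentage points

Naive respondent-only estimate (weights = respondent counts):
  (300/550)×75.1 + (100/550)×32.1 + (150/550)×32.2 = 55.5818%
Post-stratified estimate weights by population shares:
  0.78×75.1 + 0.08×32.1 + 0.14×32.2 = 65.654%
Difference = 65.654 − 55.5818 = 10.0722 pp.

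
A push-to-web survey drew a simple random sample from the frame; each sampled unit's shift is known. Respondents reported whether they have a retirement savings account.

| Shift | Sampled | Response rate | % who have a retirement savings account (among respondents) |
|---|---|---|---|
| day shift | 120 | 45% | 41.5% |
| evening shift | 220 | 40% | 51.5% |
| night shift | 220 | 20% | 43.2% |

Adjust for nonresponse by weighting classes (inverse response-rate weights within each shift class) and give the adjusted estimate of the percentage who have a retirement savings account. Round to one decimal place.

46.1%

Each respondent's weight = sampled/responded in their class; summing within a class gives n_sampled, so:
  day shift: 120 × 41.5 = 4980
  evening shift: 220 × 51.5 = 11,330
  night shift: 220 × 43.2 = 9504
Adjusted estimate = 25,814 / 560 = 46.0964 → 46.1%.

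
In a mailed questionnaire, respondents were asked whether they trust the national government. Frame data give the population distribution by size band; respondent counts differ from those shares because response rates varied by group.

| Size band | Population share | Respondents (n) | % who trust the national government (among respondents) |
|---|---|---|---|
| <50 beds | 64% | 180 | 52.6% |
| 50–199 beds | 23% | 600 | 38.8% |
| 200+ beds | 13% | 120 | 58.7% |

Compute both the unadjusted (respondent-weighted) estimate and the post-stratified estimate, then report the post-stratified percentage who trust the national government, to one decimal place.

50.2%

Without adjustment, the pooled respondent share is:
  (180/900)×52.6 + (600/900)×38.8 + (120/900)×58.7 = 44.2133%
Post-stratifying to population shares instead:
  0.64×52.6 + 0.23×38.8 + 0.13×58.7 = 50.219%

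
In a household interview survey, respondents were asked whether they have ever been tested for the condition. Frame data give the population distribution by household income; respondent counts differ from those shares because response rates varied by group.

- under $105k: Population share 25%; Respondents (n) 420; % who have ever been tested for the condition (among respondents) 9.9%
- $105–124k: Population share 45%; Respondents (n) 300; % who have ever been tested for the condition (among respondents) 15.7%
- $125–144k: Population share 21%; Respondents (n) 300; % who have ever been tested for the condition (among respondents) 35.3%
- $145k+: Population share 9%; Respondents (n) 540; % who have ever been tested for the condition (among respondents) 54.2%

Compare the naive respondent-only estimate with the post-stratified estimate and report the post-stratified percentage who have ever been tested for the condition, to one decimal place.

21.8%

Naive respondent-only estimate (weights = respondent counts):
  (420/1560)×9.9 + (300/1560)×15.7 + (300/1560)×35.3 + (540/1560)×54.2 = 31.2346%
Post-stratified estimate weights by population shares:
  0.25×9.9 + 0.45×15.7 + 0.21×35.3 + 0.09×54.2 = 21.831%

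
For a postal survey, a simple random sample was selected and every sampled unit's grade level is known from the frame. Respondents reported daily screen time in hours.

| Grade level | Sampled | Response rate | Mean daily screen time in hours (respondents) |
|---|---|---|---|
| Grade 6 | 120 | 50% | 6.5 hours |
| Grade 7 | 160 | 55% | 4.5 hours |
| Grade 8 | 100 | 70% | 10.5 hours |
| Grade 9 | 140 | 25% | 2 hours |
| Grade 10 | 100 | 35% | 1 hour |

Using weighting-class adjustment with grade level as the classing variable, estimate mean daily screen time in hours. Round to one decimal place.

4.7

With weight = n_sampled/n_responded per class, the weighted class total is n_sampled:
  Grade 6: 120 × 6.5 = 780
  Grade 7: 160 × 4.5 = 720
  Grade 8: 100 × 10.5 = 1050
  Grade 9: 140 × 2 = 280
  Grade 10: 100 × 1 = 100
Adjusted estimate = 2930 / 620 = 4.72581 → 4.7.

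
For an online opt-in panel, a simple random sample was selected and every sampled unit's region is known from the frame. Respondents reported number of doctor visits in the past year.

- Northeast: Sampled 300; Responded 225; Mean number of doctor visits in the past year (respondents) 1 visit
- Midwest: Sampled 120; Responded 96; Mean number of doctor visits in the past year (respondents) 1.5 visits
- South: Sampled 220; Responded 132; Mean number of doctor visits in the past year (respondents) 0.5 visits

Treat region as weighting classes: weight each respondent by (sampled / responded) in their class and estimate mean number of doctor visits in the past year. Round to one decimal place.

0.9

Response rates by class: Northeast 225/300 = 75%, Midwest 96/120 = 80%, South 132/220 = 60%.
Inverse-response-rate weighting restores each class to its sampled count, so class totals weight by n_sampled:
  Northeast: 300 × 1 = 300
  Midwest: 120 × 1.5 = 180
  South: 220 × 0.5 = 110
Adjusted estimate = 590 / 640 = 0.921875 → 0.9.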